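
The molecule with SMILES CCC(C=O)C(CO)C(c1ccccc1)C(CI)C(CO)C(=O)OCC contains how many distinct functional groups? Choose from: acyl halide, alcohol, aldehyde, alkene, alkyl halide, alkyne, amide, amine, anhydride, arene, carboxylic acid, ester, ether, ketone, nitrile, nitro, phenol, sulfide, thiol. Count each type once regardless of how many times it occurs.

5

Reading the structure from left to right:
  CH(CHO): pendant –CHO: carbonyl C bonded to C and H → aldehyde.
  CH(CH2OH): pendant –CH2OH on an sp³ backbone C → alcohol.
  CH(C6H5): pendant –C6H5: benzene ring → arene.
  CH(CH2I): pendant –CH2X: halogen on sp³ carbon → alkyl halide.
  CH(CH2OH): pendant –CH2OH on an sp³ backbone C → alcohol.
  COOCH2CH3: –C(=O)OCH2CH3: carbonyl C bonded to C and to –OEt → ester.
Distinct types present: alcohol, aldehyde, alkyl halide, arene, ester.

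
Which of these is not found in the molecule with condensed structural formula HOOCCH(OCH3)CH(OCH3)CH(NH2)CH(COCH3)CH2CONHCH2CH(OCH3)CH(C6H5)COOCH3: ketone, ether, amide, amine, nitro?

amide: present (CH2CONHCH2 — –C(=O)–N– linkage → amide (the N is not an amine)).
ketone: present (CH(COCH3) — pendant –COCH3: carbonyl C bonded to two carbons → ketone).
amine: present (CH(NH2) — –NH2 on an sp³ carbon with no adjacent C=O → amine).
ether: present (CH(OCH3) — pendant –OCH3: C–O–C with sp³ C, no adjacent C=O → ether).
nitro: no segment matches this pattern.

nitro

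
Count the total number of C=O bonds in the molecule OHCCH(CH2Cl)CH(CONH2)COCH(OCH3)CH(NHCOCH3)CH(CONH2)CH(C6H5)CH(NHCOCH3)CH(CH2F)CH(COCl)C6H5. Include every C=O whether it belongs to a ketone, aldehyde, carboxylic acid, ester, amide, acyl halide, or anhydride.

7

OHC: aldehyde, 1 C=O (running total 1).
CH(CONH2): amide, 1 C=O (running total 2).
CO: ketone, 1 C=O (running total 3).
CH(NHCOCH3): amide, 1 C=O (running total 4).
CH(CONH2): amide, 1 C=O (running total 5).
CH(NHCOCH3): amide, 1 C=O (running total 6).
CH(COCl): acyl halide, 1 C=O (running total 7).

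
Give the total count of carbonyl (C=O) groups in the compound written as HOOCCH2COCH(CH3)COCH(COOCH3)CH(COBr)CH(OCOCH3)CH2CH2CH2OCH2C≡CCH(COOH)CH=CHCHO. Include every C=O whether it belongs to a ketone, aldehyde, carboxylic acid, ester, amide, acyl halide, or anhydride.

8

HOOC: carboxylic acid, 1 C=O (running total 1).
CO: ketone, 1 C=O (running total 2).
CO: ketone, 1 C=O (running total 3).
CH(COOCH3): ester, 1 C=O (running total 4).
CH(COBr): acyl halide, 1 C=O (running total 5).
CH(OCOCH3): ester, 1 C=O (running total 6).
CH(COOH): carboxylic acid, 1 C=O (running total 7).
CHO: aldehyde, 1 C=O (running total 8).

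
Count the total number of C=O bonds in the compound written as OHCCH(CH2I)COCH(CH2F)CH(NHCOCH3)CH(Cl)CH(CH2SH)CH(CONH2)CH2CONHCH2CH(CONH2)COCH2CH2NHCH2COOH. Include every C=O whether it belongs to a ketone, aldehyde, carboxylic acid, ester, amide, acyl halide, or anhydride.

8

OHC: aldehyde, 1 C=O (running total 1).
CO: ketone, 1 C=O (running total 2).
CH(NHCOCH3): amide, 1 C=O (running total 3).
CH(CONH2): amide, 1 C=O (running total 4).
CH2CONHCH2: amide, 1 C=O (running total 5).
CH(CONH2): amide, 1 C=O (running total 6).
CO: ketone, 1 C=O (running total 7).
COOH: carboxylic acid, 1 C=O (running total 8).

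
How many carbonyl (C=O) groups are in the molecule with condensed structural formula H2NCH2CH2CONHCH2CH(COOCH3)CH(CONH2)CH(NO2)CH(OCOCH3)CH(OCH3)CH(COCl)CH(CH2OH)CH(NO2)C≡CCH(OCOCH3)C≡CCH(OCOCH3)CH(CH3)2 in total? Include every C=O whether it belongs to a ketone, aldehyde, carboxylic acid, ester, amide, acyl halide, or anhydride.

7

CH2CONHCH2: amide, 1 C=O (running total 1).
CH(COOCH3): ester, 1 C=O (running total 2).
CH(CONH2): amide, 1 C=O (running total 3).
CH(OCOCH3): ester, 1 C=O (running total 4).
CH(COCl): acyl halide, 1 C=O (running total 5).
CH(OCOCH3): ester, 1 C=O (running total 6).
CH(OCOCH3): ester, 1 C=O (running total 7).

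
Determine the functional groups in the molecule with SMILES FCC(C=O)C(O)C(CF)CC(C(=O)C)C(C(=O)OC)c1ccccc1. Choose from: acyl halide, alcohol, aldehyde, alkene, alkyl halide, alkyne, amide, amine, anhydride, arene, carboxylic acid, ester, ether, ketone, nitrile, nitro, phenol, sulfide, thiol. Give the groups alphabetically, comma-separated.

alcohol, aldehyde, alkyl halide, arene, ester, ketone

halogen on an sp³ carbon → alkyl halide.
pendant –CHO: carbonyl C bonded to C and H → aldehyde.
–OH on an sp³ carbon → alcohol (secondary).
pendant –CH2X: halogen on sp³ carbon → alkyl halide.
pendant –COCH3: carbonyl C bonded to two carbons → ketone.
pendant –COOCH3: carbonyl C bonded to C and –OCH3 → ester.
–C6H5 phenyl ring → arene.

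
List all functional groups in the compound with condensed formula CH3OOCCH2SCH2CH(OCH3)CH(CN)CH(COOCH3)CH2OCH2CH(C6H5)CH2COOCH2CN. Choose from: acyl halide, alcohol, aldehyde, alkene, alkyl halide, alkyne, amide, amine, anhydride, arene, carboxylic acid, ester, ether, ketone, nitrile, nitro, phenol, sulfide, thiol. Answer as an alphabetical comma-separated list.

CH3O–C(=O)–: carbonyl C bonded to C and to –OCH3 → ester (not ketone + ether).
C–S–C linkage → sulfide (thioether).
pendant –OCH3: C–O–C with sp³ C, no adjacent C=O → ether.
pendant –C≡N: nitrile.
pendant –COOCH3: carbonyl C bonded to C and –OCH3 → ester.
C–O–C with sp³ carbons on both sides and no adjacent C=O → ether.
pendant –C6H5: benzene ring → arene.
–C(=O)–O–C with C on the carbonyl side → ester.
–C≡N: carbon triple-bonded to nitrogen → nitrile.

arene, ester, ether, nitrile, sulfide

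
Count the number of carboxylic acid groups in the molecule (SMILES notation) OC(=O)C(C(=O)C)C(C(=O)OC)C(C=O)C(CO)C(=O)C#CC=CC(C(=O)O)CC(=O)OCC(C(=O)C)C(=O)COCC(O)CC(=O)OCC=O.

2

Reading the structure from left to right:
  HOOC: –COOH: carbonyl C bonded to –OH and C → carboxylic acid (the –OH is not a separate alcohol).
  CH(COCH3): pendant –COCH3: carbonyl C bonded to two carbons → ketone.
  CH(COOCH3): pendant –COOCH3: carbonyl C bonded to C and –OCH3 → ester.
  CH(CHO): pendant –CHO: carbonyl C bonded to C and H → aldehyde.
  CH(CH2OH): pendant –CH2OH on an sp³ backbone C → alcohol.
  CO: –C(=O)– with carbon on both sides → ketone.
  C≡C: C≡C triple bond → alkyne.
  CH=CH: C=C double bond → alkene.
  CH(COOH): pendant –COOH: carbonyl C bonded to C and –OH → carboxylic acid.
  CH2COOCH2: –C(=O)–O–C with C on the carbonyl side → ester.
  CH(COCH3): pendant –COCH3: carbonyl C bonded to two carbons → ketone.
  CO: –C(=O)– with carbon on both sides → ketone.
  CH2OCH2: C–O–C with sp³ carbons on both sides and no adjacent C=O → ether.
  CH(OH): –OH on an sp³ carbon → alcohol (secondary).
  CH2COOCH2: –C(=O)–O–C with C on the carbonyl side → ester.
  CHO: terminal –CHO: carbonyl C bonded to H and C → aldehyde.
Carboxylic acid appears at: HOOC, CH(COOH) → 2.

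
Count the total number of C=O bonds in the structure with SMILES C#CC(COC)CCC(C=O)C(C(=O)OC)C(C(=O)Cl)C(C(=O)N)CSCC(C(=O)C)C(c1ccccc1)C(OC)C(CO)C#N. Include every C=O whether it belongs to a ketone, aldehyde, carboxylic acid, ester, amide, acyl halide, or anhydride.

CH(CHO): aldehyde, 1 C=O (running total 1).
CH(COOCH3): ester, 1 C=O (running total 2).
CH(COCl): acyl halide, 1 C=O (running total 3).
CH(CONH2): amide, 1 C=O (running total 4).
CH(COCH3): ketone, 1 C=O (running total 5).

5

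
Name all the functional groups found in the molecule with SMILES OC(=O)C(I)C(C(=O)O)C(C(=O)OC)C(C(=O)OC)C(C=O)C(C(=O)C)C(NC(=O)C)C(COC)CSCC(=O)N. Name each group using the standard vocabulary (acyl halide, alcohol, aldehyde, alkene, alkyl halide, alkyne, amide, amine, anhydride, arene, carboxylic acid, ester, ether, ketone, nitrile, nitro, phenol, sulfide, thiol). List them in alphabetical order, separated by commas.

aldehyde, alkyl halide, amide, carboxylic acid, ester, ether, ketone, sulfide

Reading the structure from left to right:
  HOOC: –COOH: carbonyl C bonded to –OH and C → carboxylic acid (the –OH is not a separate alcohol).
  CH(I): halogen on an sp³ carbon → alkyl halide.
  CH(COOH): pendant –COOH: carbonyl C bonded to C and –OH → carboxylic acid.
  CH(COOCH3): pendant –COOCH3: carbonyl C bonded to C and –OCH3 → ester.
  CH(COOCH3): pendant –COOCH3: carbonyl C bonded to C and –OCH3 → ester.
  CH(CHO): pendant –CHO: carbonyl C bonded to C and H → aldehyde.
  CH(COCH3): pendant –COCH3: carbonyl C bonded to two carbons → ketone.
  CH(NHCOCH3): pendant –NHC(=O)CH3: N bonded to a carbonyl → amide (not amine).
  CH(CH2OCH3): pendant –CH2OCH3: C–O–C linkage → ether.
  CH2SCH2: C–S–C linkage → sulfide (thioether).
  CONH2: –C(=O)NH2: carbonyl C bonded to C and to N → amide (the N is not a separate amine).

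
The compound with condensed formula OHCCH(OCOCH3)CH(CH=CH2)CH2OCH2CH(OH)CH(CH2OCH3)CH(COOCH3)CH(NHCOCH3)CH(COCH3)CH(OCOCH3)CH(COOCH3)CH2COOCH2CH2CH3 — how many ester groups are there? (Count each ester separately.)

terminal –CHO: carbonyl C bonded to H and C → aldehyde.
pendant –OC(=O)CH3: an acyloxy group → ester.
pendant –CH=CH2: C=C double bond → alkene.
C–O–C with sp³ carbons on both sides and no adjacent C=O → ether.
–OH on an sp³ carbon → alcohol (secondary).
pendant –CH2OCH3: C–O–C linkage → ether.
pendant –COOCH3: carbonyl C bonded to C and –OCH3 → ester.
pendant –NHC(=O)CH3: N bonded to a carbonyl → amide (not amine).
pendant –COCH3: carbonyl C bonded to two carbons → ketone.
pendant –OC(=O)CH3: an acyloxy group → ester.
pendant –COOCH3: carbonyl C bonded to C and –OCH3 → ester.
–C(=O)–O–C with C on the carbonyl side → ester.
Ester appears at: CH(OCOCH3), CH(COOCH3), CH(OCOCH3), CH(COOCH3), CH2COOCH2 → 5.

5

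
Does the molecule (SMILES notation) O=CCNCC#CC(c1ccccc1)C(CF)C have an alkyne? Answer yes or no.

Taking each segment in turn:
  OHC: terminal –CHO: carbonyl C bonded to H and C → aldehyde.
  CH2NHCH2: C–N–C with sp³ carbons and no adjacent C=O → amine (secondary).
  C≡C: C≡C triple bond → alkyne.
  CH(C6H5): pendant –C6H5: benzene ring → arene.
  CH(CH2F): pendant –CH2X: halogen on sp³ carbon → alkyl halide.
The C≡C segment supplies the alkyne: C≡C triple bond → alkyne.

yes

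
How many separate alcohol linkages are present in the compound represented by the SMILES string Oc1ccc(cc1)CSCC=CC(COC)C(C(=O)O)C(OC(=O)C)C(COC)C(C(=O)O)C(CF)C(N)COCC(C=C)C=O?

0

–OH attached directly to an aromatic ring → phenol (not alcohol); the ring itself is an arene.
C–S–C linkage → sulfide (thioether).
C=C double bond → alkene.
pendant –CH2OCH3: C–O–C linkage → ether.
pendant –COOH: carbonyl C bonded to C and –OH → carboxylic acid.
pendant –OC(=O)CH3: an acyloxy group → ester.
pendant –CH2OCH3: C–O–C linkage → ether.
pendant –COOH: carbonyl C bonded to C and –OH → carboxylic acid.
pendant –CH2X: halogen on sp³ carbon → alkyl halide.
–NH2 on an sp³ carbon with no adjacent C=O → amine.
C–O–C with sp³ carbons on both sides and no adjacent C=O → ether.
pendant –CH=CH2: C=C double bond → alkene.
terminal –CHO: carbonyl C bonded to H and C → aldehyde.
No segment is a alcohol: HOC6H4 is arene/phenol, not alcohol; CH(CH2OCH3) is ether, not alcohol; CH(COOH) is carboxylic acid, not alcohol. → 0.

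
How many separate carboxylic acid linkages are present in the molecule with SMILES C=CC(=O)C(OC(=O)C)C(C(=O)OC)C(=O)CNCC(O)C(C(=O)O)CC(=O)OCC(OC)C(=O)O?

Taking each segment in turn:
  CH2=CH: C=C double bond → alkene.
  CO: –C(=O)– with carbon on both sides → ketone.
  CH(OCOCH3): pendant –OC(=O)CH3: an acyloxy group → ester.
  CH(COOCH3): pendant –COOCH3: carbonyl C bonded to C and –OCH3 → ester.
  CO: –C(=O)– with carbon on both sides → ketone.
  CH2NHCH2: C–N–C with sp³ carbons and no adjacent C=O → amine (secondary).
  CH(OH): –OH on an sp³ carbon → alcohol (secondary).
  CH(COOH): pendant –COOH: carbonyl C bonded to C and –OH → carboxylic acid.
  CH2COOCH2: –C(=O)–O–C with C on the carbonyl side → ester.
  CH(OCH3): pendant –OCH3: C–O–C with sp³ C, no adjacent C=O → ether.
  COOH: –COOH: carbonyl C bonded to –OH and C → carboxylic acid (the –OH is not a separate alcohol).
Carboxylic acid appears at: CH(COOH), COOH → 2.

2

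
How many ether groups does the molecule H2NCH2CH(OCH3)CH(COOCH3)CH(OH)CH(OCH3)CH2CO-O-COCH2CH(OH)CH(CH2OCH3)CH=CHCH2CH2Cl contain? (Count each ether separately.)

3

–NH2 on an sp³ carbon with no adjacent C=O → amine.
pendant –OCH3: C–O–C with sp³ C, no adjacent C=O → ether.
pendant –COOCH3: carbonyl C bonded to C and –OCH3 → ester.
–OH on an sp³ carbon → alcohol (secondary).
pendant –OCH3: C–O–C with sp³ C, no adjacent C=O → ether.
two acyl groups sharing one oxygen, –C(=O)–O–C(=O)– → anhydride.
–OH on an sp³ carbon → alcohol (secondary).
pendant –CH2OCH3: C–O–C linkage → ether.
C=C double bond → alkene.
halogen on an sp³ carbon → alkyl halide.
Ether appears at: CH(OCH3), CH(OCH3), CH(CH2OCH3) → 3.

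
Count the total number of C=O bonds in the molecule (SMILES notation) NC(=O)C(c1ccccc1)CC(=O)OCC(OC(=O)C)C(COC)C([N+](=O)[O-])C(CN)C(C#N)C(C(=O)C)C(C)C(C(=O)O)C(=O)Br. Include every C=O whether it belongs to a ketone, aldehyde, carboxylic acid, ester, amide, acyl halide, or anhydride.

H2NCO: amide, 1 C=O (running total 1).
CH2COOCH2: ester, 1 C=O (running total 2).
CH(OCOCH3): ester, 1 C=O (running total 3).
CH(COCH3): ketone, 1 C=O (running total 4).
CH(COOH): carboxylic acid, 1 C=O (running total 5).
COBr: acyl halide, 1 C=O (running total 6).

6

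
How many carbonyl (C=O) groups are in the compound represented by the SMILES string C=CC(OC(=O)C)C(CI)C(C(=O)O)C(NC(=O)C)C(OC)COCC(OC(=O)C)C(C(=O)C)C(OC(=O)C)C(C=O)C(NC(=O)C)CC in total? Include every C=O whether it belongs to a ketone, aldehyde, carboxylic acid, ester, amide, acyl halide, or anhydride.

8

CH(OCOCH3): ester, 1 C=O (running total 1).
CH(COOH): carboxylic acid, 1 C=O (running total 2).
CH(NHCOCH3): amide, 1 C=O (running total 3).
CH(OCOCH3): ester, 1 C=O (running total 4).
CH(COCH3): ketone, 1 C=O (running total 5).
CH(OCOCH3): ester, 1 C=O (running total 6).
CH(CHO): aldehyde, 1 C=O (running total 7).
CH(NHCOCH3): amide, 1 C=O (running total 8).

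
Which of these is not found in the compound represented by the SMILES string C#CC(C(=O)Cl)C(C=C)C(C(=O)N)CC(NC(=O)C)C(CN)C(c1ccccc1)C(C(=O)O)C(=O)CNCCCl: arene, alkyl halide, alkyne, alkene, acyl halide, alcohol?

alkyne: present (HC≡C — C≡C triple bond → alkyne).
acyl halide: present (CH(COCl) — pendant –C(=O)X: carbonyl C bonded to C and halogen → acyl halide).
alkyl halide: present (CH2Cl — halogen on an sp³ carbon → alkyl halide).
alkene: present (CH(CH=CH2) — pendant –CH=CH2: C=C double bond → alkene).
arene: present (CH(C6H5) — pendant –C6H5: benzene ring → arene).
alcohol: absent. In CH(COOH), the –OH sits on a carbonyl carbon, making it part of a carboxylic acid, not an alcohol.

alcohol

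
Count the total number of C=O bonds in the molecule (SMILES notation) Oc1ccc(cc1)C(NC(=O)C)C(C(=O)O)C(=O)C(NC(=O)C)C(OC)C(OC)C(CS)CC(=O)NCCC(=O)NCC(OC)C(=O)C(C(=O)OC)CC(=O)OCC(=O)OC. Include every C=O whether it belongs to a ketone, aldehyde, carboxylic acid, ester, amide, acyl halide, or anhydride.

CH(NHCOCH3): amide, 1 C=O (running total 1).
CH(COOH): carboxylic acid, 1 C=O (running total 2).
CO: ketone, 1 C=O (running total 3).
CH(NHCOCH3): amide, 1 C=O (running total 4).
CH2CONHCH2: amide, 1 C=O (running total 5).
CH2CONHCH2: amide, 1 C=O (running total 6).
CO: ketone, 1 C=O (running total 7).
CH(COOCH3): ester, 1 C=O (running total 8).
CH2COOCH2: ester, 1 C=O (running total 9).
COOCH3: ester, 1 C=O (running total 10).

10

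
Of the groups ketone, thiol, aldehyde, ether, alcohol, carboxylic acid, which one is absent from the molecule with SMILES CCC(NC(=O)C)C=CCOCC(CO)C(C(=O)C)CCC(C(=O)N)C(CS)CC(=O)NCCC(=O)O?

ketone: present (CH(COCH3) — pendant –COCH3: carbonyl C bonded to two carbons → ketone).
ether: present (CH2OCH2 — C–O–C with sp³ carbons on both sides and no adjacent C=O → ether).
thiol: present (CH(CH2SH) — pendant –CH2SH → thiol).
alcohol: present (CH(CH2OH) — pendant –CH2OH on an sp³ backbone C → alcohol).
carboxylic acid: present (COOH — –COOH: carbonyl C bonded to –OH and C → carboxylic acid (the –OH is not a separate alcohol)).
aldehyde: absent. In CH(COCH3), the carbonyl carbon is bonded to two carbons, so it is a ketone, not an aldehyde. In COOH, the carbonyl carbon bears –OH, not –H, so it is a carboxylic acid.

aldehyde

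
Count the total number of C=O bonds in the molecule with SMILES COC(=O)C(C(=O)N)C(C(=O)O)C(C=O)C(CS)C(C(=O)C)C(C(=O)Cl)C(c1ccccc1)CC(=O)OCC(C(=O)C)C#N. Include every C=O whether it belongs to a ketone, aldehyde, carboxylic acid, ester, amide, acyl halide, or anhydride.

CH3OOC: ester, 1 C=O (running total 1).
CH(CONH2): amide, 1 C=O (running total 2).
CH(COOH): carboxylic acid, 1 C=O (running total 3).
CH(CHO): aldehyde, 1 C=O (running total 4).
CH(COCH3): ketone, 1 C=O (running total 5).
CH(COCl): acyl halide, 1 C=O (running total 6).
CH2COOCH2: ester, 1 C=O (running total 7).
CH(COCH3): ketone, 1 C=O (running total 8).

8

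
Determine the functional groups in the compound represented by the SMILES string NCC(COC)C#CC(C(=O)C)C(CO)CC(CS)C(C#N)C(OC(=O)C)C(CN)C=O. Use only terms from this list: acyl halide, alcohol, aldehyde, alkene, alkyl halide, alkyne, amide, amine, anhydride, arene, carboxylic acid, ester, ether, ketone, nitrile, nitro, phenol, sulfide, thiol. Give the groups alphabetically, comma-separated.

–NH2 on an sp³ carbon with no adjacent C=O → amine.
pendant –CH2OCH3: C–O–C linkage → ether.
C≡C triple bond → alkyne.
pendant –COCH3: carbonyl C bonded to two carbons → ketone.
pendant –CH2OH on an sp³ backbone C → alcohol.
pendant –CH2SH → thiol.
pendant –C≡N: nitrile.
pendant –OC(=O)CH3: an acyloxy group → ester.
pendant –CH2NH2: N on sp³ C, no adjacent C=O → amine.
terminal –CHO: carbonyl C bonded to H and C → aldehyde.

alcohol, aldehyde, alkyne, amine, ester, ether, ketone, nitrile, thiol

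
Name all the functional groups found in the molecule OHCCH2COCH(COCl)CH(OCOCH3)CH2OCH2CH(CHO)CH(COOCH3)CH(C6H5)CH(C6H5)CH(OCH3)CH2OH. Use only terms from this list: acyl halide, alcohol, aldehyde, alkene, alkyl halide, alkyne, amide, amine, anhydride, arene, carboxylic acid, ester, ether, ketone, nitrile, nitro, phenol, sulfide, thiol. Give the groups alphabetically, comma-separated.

acyl halide, alcohol, aldehyde, arene, ester, ether, ketone

Taking each segment in turn:
  OHC: terminal –CHO: carbonyl C bonded to H and C → aldehyde.
  CO: –C(=O)– with carbon on both sides → ketone.
  CH(COCl): pendant –C(=O)X: carbonyl C bonded to C and halogen → acyl halide.
  CH(OCOCH3): pendant –OC(=O)CH3: an acyloxy group → ester.
  CH2OCH2: C–O–C with sp³ carbons on both sides and no adjacent C=O → ether.
  CH(CHO): pendant –CHO: carbonyl C bonded to C and H → aldehyde.
  CH(COOCH3): pendant –COOCH3: carbonyl C bonded to C and –OCH3 → ester.
  CH(C6H5): pendant –C6H5: benzene ring → arene.
  CH(C6H5): pendant –C6H5: benzene ring → arene.
  CH(OCH3): pendant –OCH3: C–O–C with sp³ C, no adjacent C=O → ether.
  CH2OH: –OH on an sp³ carbon → alcohol.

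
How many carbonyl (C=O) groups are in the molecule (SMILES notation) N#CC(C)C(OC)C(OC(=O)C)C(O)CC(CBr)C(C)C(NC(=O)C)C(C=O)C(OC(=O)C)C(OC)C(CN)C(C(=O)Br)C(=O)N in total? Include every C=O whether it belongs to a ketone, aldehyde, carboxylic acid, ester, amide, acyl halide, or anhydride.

CH(OCOCH3): ester, 1 C=O (running total 1).
CH(NHCOCH3): amide, 1 C=O (running total 2).
CH(CHO): aldehyde, 1 C=O (running total 3).
CH(OCOCH3): ester, 1 C=O (running total 4).
CH(COBr): acyl halide, 1 C=O (running total 5).
CONH2: amide, 1 C=O (running total 6).

6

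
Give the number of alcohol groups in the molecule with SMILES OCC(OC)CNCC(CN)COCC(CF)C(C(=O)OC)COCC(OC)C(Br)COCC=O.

1

Working along the chain:
  HOCH2: HO– on an sp³ carbon → alcohol.
  CH(OCH3): pendant –OCH3: C–O–C with sp³ C, no adjacent C=O → ether.
  CH2NHCH2: C–N–C with sp³ carbons and no adjacent C=O → amine (secondary).
  CH(CH2NH2): pendant –CH2NH2: N on sp³ C, no adjacent C=O → amine.
  CH2OCH2: C–O–C with sp³ carbons on both sides and no adjacent C=O → ether.
  CH(CH2F): pendant –CH2X: halogen on sp³ carbon → alkyl halide.
  CH(COOCH3): pendant –COOCH3: carbonyl C bonded to C and –OCH3 → ester.
  CH2OCH2: C–O–C with sp³ carbons on both sides and no adjacent C=O → ether.
  CH(OCH3): pendant –OCH3: C–O–C with sp³ C, no adjacent C=O → ether.
  CH(Br): halogen on an sp³ carbon → alkyl halide.
  CH2OCH2: C–O–C with sp³ carbons on both sides and no adjacent C=O → ether.
  CHO: terminal –CHO: carbonyl C bonded to H and C → aldehyde.
Alcohol appears at: HOCH2 → 1.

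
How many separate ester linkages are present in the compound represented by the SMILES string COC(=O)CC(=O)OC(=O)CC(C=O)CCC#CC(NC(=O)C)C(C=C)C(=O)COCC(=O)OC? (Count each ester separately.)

2

Taking each segment in turn:
  CH3OOC: CH3O–C(=O)–: carbonyl C bonded to C and to –OCH3 → ester (not ketone + ether).
  CH2CO-O-COCH2: two acyl groups sharing one oxygen, –C(=O)–O–C(=O)– → anhydride.
  CH(CHO): pendant –CHO: carbonyl C bonded to C and H → aldehyde.
  C≡C: C≡C triple bond → alkyne.
  CH(NHCOCH3): pendant –NHC(=O)CH3: N bonded to a carbonyl → amide (not amine).
  CH(CH=CH2): pendant –CH=CH2: C=C double bond → alkene.
  CO: –C(=O)– with carbon on both sides → ketone.
  CH2OCH2: C–O–C with sp³ carbons on both sides and no adjacent C=O → ether.
  COOCH3: –C(=O)OCH3: carbonyl C bonded to C and to –OCH3 → ester (not ketone + ether).
Ester appears at: CH3OOC, COOCH3 → 2.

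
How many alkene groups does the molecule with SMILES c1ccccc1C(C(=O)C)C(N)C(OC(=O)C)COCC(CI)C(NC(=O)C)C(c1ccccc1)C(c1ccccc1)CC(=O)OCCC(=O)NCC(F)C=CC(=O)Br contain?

Taking each segment in turn:
  C6H5: C6H5– phenyl ring → arene.
  CH(COCH3): pendant –COCH3: carbonyl C bonded to two carbons → ketone.
  CH(NH2): –NH2 on an sp³ carbon with no adjacent C=O → amine.
  CH(OCOCH3): pendant –OC(=O)CH3: an acyloxy group → ester.
  CH2OCH2: C–O–C with sp³ carbons on both sides and no adjacent C=O → ether.
  CH(CH2I): pendant –CH2X: halogen on sp³ carbon → alkyl halide.
  CH(NHCOCH3): pendant –NHC(=O)CH3: N bonded to a carbonyl → amide (not amine).
  CH(C6H5): pendant –C6H5: benzene ring → arene.
  CH(C6H5): pendant –C6H5: benzene ring → arene.
  CH2COOCH2: –C(=O)–O–C with C on the carbonyl side → ester.
  CH2CONHCH2: –C(=O)–N– linkage → amide (the N is not an amine).
  CH(F): halogen on an sp³ carbon → alkyl halide.
  CH=CH: C=C double bond → alkene.
  COBr: –C(=O)Br: carbonyl C bonded to C and to a halogen → acyl halide (not alkyl halide).
Alkene appears at: CH=CH → 1.

1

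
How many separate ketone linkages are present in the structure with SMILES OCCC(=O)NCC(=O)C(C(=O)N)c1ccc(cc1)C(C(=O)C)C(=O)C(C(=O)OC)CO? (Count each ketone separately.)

HO– on an sp³ carbon → alcohol.
–C(=O)–N– linkage → amide (the N is not an amine).
–C(=O)– with carbon on both sides → ketone.
pendant –CONH2: carbonyl C bonded to C and N → amide.
para-disubstituted benzene ring → arene.
pendant –COCH3: carbonyl C bonded to two carbons → ketone.
–C(=O)– with carbon on both sides → ketone.
pendant –COOCH3: carbonyl C bonded to C and –OCH3 → ester.
–OH on an sp³ carbon → alcohol.
Ketone appears at: CO, CH(COCH3), CO → 3.

3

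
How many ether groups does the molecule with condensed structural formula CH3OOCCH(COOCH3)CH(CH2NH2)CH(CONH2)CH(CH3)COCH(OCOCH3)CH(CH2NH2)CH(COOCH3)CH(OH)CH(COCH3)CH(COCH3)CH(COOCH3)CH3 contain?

Reading the structure from left to right:
  CH3OOC: CH3O–C(=O)–: carbonyl C bonded to C and to –OCH3 → ester (not ketone + ether).
  CH(COOCH3): pendant –COOCH3: carbonyl C bonded to C and –OCH3 → ester.
  CH(CH2NH2): pendant –CH2NH2: N on sp³ C, no adjacent C=O → amine.
  CH(CONH2): pendant –CONH2: carbonyl C bonded to C and N → amide.
  CO: –C(=O)– with carbon on both sides → ketone.
  CH(OCOCH3): pendant –OC(=O)CH3: an acyloxy group → ester.
  CH(CH2NH2): pendant –CH2NH2: N on sp³ C, no adjacent C=O → amine.
  CH(COOCH3): pendant –COOCH3: carbonyl C bonded to C and –OCH3 → ester.
  CH(OH): –OH on an sp³ carbon → alcohol (secondary).
  CH(COCH3): pendant –COCH3: carbonyl C bonded to two carbons → ketone.
  CH(COCH3): pendant –COCH3: carbonyl C bonded to two carbons → ketone.
  CH(COOCH3): pendant –COOCH3: carbonyl C bonded to C and –OCH3 → ester.
No segment is a ether: CH3OOC is ester, not ether; CH(COOCH3) is ester, not ether; CH(OCOCH3) is ester, not ether. → 0.

0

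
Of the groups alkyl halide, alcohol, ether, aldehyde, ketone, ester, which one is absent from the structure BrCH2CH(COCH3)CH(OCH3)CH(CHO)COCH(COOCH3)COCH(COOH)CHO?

alcohol

ether: present (CH(OCH3) — pendant –OCH3: C–O–C with sp³ C, no adjacent C=O → ether).
alkyl halide: present (BrCH2 — halogen on an sp³ carbon → alkyl halide).
ketone: present (CH(COCH3) — pendant –COCH3: carbonyl C bonded to two carbons → ketone).
aldehyde: present (CH(CHO) — pendant –CHO: carbonyl C bonded to C and H → aldehyde).
ester: present (CH(COOCH3) — pendant –COOCH3: carbonyl C bonded to C and –OCH3 → ester).
alcohol: absent. In CH(COOH), the –OH sits on a carbonyl carbon, making it part of a carboxylic acid, not an alcohol.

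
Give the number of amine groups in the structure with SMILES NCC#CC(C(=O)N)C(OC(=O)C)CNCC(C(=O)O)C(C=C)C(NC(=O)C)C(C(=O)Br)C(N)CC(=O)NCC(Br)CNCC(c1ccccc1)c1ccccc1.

4

Working along the chain:
  H2NCH2: –NH2 on an sp³ carbon with no adjacent C=O → amine.
  C≡C: C≡C triple bond → alkyne.
  CH(CONH2): pendant –CONH2: carbonyl C bonded to C and N → amide.
  CH(OCOCH3): pendant –OC(=O)CH3: an acyloxy group → ester.
  CH2NHCH2: C–N–C with sp³ carbons and no adjacent C=O → amine (secondary).
  CH(COOH): pendant –COOH: carbonyl C bonded to C and –OH → carboxylic acid.
  CH(CH=CH2): pendant –CH=CH2: C=C double bond → alkene.
  CH(NHCOCH3): pendant –NHC(=O)CH3: N bonded to a carbonyl → amide (not amine).
  CH(COBr): pendant –C(=O)X: carbonyl C bonded to C and halogen → acyl halide.
  CH(NH2): –NH2 on an sp³ carbon with no adjacent C=O → amine.
  CH2CONHCH2: –C(=O)–N– linkage → amide (the N is not an amine).
  CH(Br): halogen on an sp³ carbon → alkyl halide.
  CH2NHCH2: C–N–C with sp³ carbons and no adjacent C=O → amine (secondary).
  CH(C6H5): pendant –C6H5: benzene ring → arene.
  C6H5: –C6H5 phenyl ring → arene.
Amine appears at: H2NCH2, CH2NHCH2, CH(NH2), CH2NHCH2 → 4.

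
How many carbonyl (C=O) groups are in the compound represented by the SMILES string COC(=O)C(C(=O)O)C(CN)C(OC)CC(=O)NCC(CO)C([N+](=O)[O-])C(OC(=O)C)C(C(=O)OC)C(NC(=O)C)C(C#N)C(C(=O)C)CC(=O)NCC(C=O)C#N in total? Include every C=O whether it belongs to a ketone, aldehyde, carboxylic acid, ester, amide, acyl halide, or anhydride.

9

CH3OOC: ester, 1 C=O (running total 1).
CH(COOH): carboxylic acid, 1 C=O (running total 2).
CH2CONHCH2: amide, 1 C=O (running total 3).
CH(OCOCH3): ester, 1 C=O (running total 4).
CH(COOCH3): ester, 1 C=O (running total 5).
CH(NHCOCH3): amide, 1 C=O (running total 6).
CH(COCH3): ketone, 1 C=O (running total 7).
CH2CONHCH2: amide, 1 C=O (running total 8).
CH(CHO): aldehyde, 1 C=O (running total 9).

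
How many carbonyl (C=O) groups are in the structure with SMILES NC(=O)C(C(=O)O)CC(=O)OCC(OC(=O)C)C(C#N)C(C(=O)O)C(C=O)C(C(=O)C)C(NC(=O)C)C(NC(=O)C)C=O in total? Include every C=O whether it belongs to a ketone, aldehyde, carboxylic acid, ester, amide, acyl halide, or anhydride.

10

H2NCO: amide, 1 C=O (running total 1).
CH(COOH): carboxylic acid, 1 C=O (running total 2).
CH2COOCH2: ester, 1 C=O (running total 3).
CH(OCOCH3): ester, 1 C=O (running total 4).
CH(COOH): carboxylic acid, 1 C=O (running total 5).
CH(CHO): aldehyde, 1 C=O (running total 6).
CH(COCH3): ketone, 1 C=O (running total 7).
CH(NHCOCH3): amide, 1 C=O (running total 8).
CH(NHCOCH3): amide, 1 C=O (running total 9).
CHO: aldehyde, 1 C=O (running total 10).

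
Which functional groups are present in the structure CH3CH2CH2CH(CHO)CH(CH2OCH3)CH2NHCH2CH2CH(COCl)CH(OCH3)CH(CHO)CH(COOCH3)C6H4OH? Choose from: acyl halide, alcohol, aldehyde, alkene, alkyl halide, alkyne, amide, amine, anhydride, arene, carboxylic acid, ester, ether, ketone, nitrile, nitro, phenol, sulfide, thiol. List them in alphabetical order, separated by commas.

Taking each segment in turn:
  CH(CHO): pendant –CHO: carbonyl C bonded to C and H → aldehyde.
  CH(CH2OCH3): pendant –CH2OCH3: C–O–C linkage → ether.
  CH2NHCH2: C–N–C with sp³ carbons and no adjacent C=O → amine (secondary).
  CH(COCl): pendant –C(=O)X: carbonyl C bonded to C and halogen → acyl halide.
  CH(OCH3): pendant –OCH3: C–O–C with sp³ C, no adjacent C=O → ether.
  CH(CHO): pendant –CHO: carbonyl C bonded to C and H → aldehyde.
  CH(COOCH3): pendant –COOCH3: carbonyl C bonded to C and –OCH3 → ester.
  C6H4OH: –OH attached directly to an aromatic ring → phenol (not alcohol); the ring itself is an arene.

acyl halide, aldehyde, amine, arene, ester, ether, phenol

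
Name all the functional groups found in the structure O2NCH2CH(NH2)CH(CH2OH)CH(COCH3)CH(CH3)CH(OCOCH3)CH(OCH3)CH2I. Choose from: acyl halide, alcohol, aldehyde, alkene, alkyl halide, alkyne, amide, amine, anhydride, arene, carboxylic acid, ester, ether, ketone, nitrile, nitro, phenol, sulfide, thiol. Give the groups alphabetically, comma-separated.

alcohol, alkyl halide, amine, ester, ether, ketone, nitro

Taking each segment in turn:
  O2NCH2: –NO2 on carbon → nitro group.
  CH(NH2): –NH2 on an sp³ carbon with no adjacent C=O → amine.
  CH(CH2OH): pendant –CH2OH on an sp³ backbone C → alcohol.
  CH(COCH3): pendant –COCH3: carbonyl C bonded to two carbons → ketone.
  CH(OCOCH3): pendant –OC(=O)CH3: an acyloxy group → ester.
  CH(OCH3): pendant –OCH3: C–O–C with sp³ C, no adjacent C=O → ether.
  CH2I: halogen on an sp³ carbon → alkyl halide.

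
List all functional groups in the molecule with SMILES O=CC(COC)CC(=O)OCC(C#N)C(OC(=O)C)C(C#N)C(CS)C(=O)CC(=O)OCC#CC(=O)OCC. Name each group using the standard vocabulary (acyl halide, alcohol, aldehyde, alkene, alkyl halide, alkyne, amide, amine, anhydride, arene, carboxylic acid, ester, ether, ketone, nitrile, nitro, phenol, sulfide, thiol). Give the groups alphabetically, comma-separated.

aldehyde, alkyne, ester, ether, ketone, nitrile, thiol

Taking each segment in turn:
  OHC: terminal –CHO: carbonyl C bonded to H and C → aldehyde.
  CH(CH2OCH3): pendant –CH2OCH3: C–O–C linkage → ether.
  CH2COOCH2: –C(=O)–O–C with C on the carbonyl side → ester.
  CH(CN): pendant –C≡N: nitrile.
  CH(OCOCH3): pendant –OC(=O)CH3: an acyloxy group → ester.
  CH(CN): pendant –C≡N: nitrile.
  CH(CH2SH): pendant –CH2SH → thiol.
  CO: –C(=O)– with carbon on both sides → ketone.
  CH2COOCH2: –C(=O)–O–C with C on the carbonyl side → ester.
  C≡C: C≡C triple bond → alkyne.
  COOCH2CH3: –C(=O)OCH2CH3: carbonyl C bonded to C and to –OEt → ester.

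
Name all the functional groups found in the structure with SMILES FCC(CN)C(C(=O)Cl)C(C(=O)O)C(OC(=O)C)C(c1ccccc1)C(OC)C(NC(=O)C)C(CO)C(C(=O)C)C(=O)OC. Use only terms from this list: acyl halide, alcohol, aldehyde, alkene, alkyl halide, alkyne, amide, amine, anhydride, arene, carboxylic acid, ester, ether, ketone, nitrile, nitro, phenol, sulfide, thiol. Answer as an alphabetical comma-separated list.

acyl halide, alcohol, alkyl halide, amide, amine, arene, carboxylic acid, ester, ether, ketone

Reading the structure from left to right:
  FCH2: halogen on an sp³ carbon → alkyl halide.
  CH(CH2NH2): pendant –CH2NH2: N on sp³ C, no adjacent C=O → amine.
  CH(COCl): pendant –C(=O)X: carbonyl C bonded to C and halogen → acyl halide.
  CH(COOH): pendant –COOH: carbonyl C bonded to C and –OH → carboxylic acid.
  CH(OCOCH3): pendant –OC(=O)CH3: an acyloxy group → ester.
  CH(C6H5): pendant –C6H5: benzene ring → arene.
  CH(OCH3): pendant –OCH3: C–O–C with sp³ C, no adjacent C=O → ether.
  CH(NHCOCH3): pendant –NHC(=O)CH3: N bonded to a carbonyl → amide (not amine).
  CH(CH2OH): pendant –CH2OH on an sp³ backbone C → alcohol.
  CH(COCH3): pendant –COCH3: carbonyl C bonded to two carbons → ketone.
  COOCH3: –C(=O)OCH3: carbonyl C bonded to C and to –OCH3 → ester (not ketone + ether).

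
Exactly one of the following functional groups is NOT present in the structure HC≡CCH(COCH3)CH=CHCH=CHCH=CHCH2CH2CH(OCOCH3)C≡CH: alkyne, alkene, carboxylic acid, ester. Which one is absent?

alkene: present (CH=CH — C=C double bond → alkene).
alkyne: present (HC≡C — C≡C triple bond → alkyne).
ester: present (CH(OCOCH3) — pendant –OC(=O)CH3: an acyloxy group → ester).
carboxylic acid: absent. In CH(OCOCH3), the acyl oxygen is bonded to carbon (–O–C), not to H, so this is an ester.

carboxylic acid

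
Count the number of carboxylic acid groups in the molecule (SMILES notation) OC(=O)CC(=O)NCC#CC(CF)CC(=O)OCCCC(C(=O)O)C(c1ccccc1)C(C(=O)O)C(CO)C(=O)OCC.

–COOH: carbonyl C bonded to –OH and C → carboxylic acid (the –OH is not a separate alcohol).
–C(=O)–N– linkage → amide (the N is not an amine).
C≡C triple bond → alkyne.
pendant –CH2X: halogen on sp³ carbon → alkyl halide.
–C(=O)–O–C with C on the carbonyl side → ester.
pendant –COOH: carbonyl C bonded to C and –OH → carboxylic acid.
pendant –C6H5: benzene ring → arene.
pendant –COOH: carbonyl C bonded to C and –OH → carboxylic acid.
pendant –CH2OH on an sp³ backbone C → alcohol.
–C(=O)OCH2CH3: carbonyl C bonded to C and to –OEt → ester.
Carboxylic acid appears at: HOOC, CH(COOH), CH(COOH) → 3.

3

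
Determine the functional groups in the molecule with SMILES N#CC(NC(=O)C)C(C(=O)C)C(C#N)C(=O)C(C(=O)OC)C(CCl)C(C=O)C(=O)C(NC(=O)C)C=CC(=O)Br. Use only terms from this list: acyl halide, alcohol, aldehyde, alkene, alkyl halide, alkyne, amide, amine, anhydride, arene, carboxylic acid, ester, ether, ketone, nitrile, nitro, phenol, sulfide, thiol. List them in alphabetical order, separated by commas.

N≡C–: carbon triple-bonded to nitrogen → nitrile.
pendant –NHC(=O)CH3: N bonded to a carbonyl → amide (not amine).
pendant –COCH3: carbonyl C bonded to two carbons → ketone.
pendant –C≡N: nitrile.
–C(=O)– with carbon on both sides → ketone.
pendant –COOCH3: carbonyl C bonded to C and –OCH3 → ester.
pendant –CH2X: halogen on sp³ carbon → alkyl halide.
pendant –CHO: carbonyl C bonded to C and H → aldehyde.
–C(=O)– with carbon on both sides → ketone.
pendant –NHC(=O)CH3: N bonded to a carbonyl → amide (not amine).
C=C double bond → alkene.
–C(=O)Br: carbonyl C bonded to C and to a halogen → acyl halide (not alkyl halide).

acyl halide, aldehyde, alkene, alkyl halide, amide, ester, ketone, nitrile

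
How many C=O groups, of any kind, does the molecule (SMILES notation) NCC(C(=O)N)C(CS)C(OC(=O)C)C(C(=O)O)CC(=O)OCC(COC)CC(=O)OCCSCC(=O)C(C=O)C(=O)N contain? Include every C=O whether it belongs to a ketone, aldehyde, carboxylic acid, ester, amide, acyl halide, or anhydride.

CH(CONH2): amide, 1 C=O (running total 1).
CH(OCOCH3): ester, 1 C=O (running total 2).
CH(COOH): carboxylic acid, 1 C=O (running total 3).
CH2COOCH2: ester, 1 C=O (running total 4).
CH2COOCH2: ester, 1 C=O (running total 5).
CO: ketone, 1 C=O (running total 6).
CH(CHO): aldehyde, 1 C=O (running total 7).
CONH2: amide, 1 C=O (running total 8).

8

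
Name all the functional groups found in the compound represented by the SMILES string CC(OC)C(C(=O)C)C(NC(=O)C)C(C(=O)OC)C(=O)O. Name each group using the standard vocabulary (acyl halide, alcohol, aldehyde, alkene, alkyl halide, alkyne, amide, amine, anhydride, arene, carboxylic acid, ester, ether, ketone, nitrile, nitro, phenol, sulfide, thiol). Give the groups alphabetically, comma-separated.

amide, carboxylic acid, ester, ether, ketone

Working along the chain:
  CH(OCH3): pendant –OCH3: C–O–C with sp³ C, no adjacent C=O → ether.
  CH(COCH3): pendant –COCH3: carbonyl C bonded to two carbons → ketone.
  CH(NHCOCH3): pendant –NHC(=O)CH3: N bonded to a carbonyl → amide (not amine).
  CH(COOCH3): pendant –COOCH3: carbonyl C bonded to C and –OCH3 → ester.
  COOH: –COOH: carbonyl C bonded to –OH and C → carboxylic acid (the –OH is not a separate alcohol).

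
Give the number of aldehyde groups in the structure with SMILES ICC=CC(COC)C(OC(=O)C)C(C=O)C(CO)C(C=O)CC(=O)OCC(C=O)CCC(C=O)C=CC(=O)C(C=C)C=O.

Taking each segment in turn:
  ICH2: halogen on an sp³ carbon → alkyl halide.
  CH=CH: C=C double bond → alkene.
  CH(CH2OCH3): pendant –CH2OCH3: C–O–C linkage → ether.
  CH(OCOCH3): pendant –OC(=O)CH3: an acyloxy group → ester.
  CH(CHO): pendant –CHO: carbonyl C bonded to C and H → aldehyde.
  CH(CH2OH): pendant –CH2OH on an sp³ backbone C → alcohol.
  CH(CHO): pendant –CHO: carbonyl C bonded to C and H → aldehyde.
  CH2COOCH2: –C(=O)–O–C with C on the carbonyl side → ester.
  CH(CHO): pendant –CHO: carbonyl C bonded to C and H → aldehyde.
  CH(CHO): pendant –CHO: carbonyl C bonded to C and H → aldehyde.
  CH=CH: C=C double bond → alkene.
  CO: –C(=O)– with carbon on both sides → ketone.
  CH(CH=CH2): pendant –CH=CH2: C=C double bond → alkene.
  CHO: terminal –CHO: carbonyl C bonded to H and C → aldehyde.
Aldehyde appears at: CH(CHO), CH(CHO), CH(CHO), CH(CHO), CHO → 5.

5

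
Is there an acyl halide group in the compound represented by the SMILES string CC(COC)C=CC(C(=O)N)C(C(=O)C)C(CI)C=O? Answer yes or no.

no

pendant –CH2OCH3: C–O–C linkage → ether.
C=C double bond → alkene.
pendant –CONH2: carbonyl C bonded to C and N → amide.
pendant –COCH3: carbonyl C bonded to two carbons → ketone.
pendant –CH2X: halogen on sp³ carbon → alkyl halide.
terminal –CHO: carbonyl C bonded to H and C → aldehyde.
The groups actually present are: aldehyde, alkene, alkyl halide, amide, ether, ketone.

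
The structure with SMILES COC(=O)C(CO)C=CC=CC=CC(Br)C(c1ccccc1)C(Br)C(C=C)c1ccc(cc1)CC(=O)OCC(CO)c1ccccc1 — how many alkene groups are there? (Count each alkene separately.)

4

CH3O–C(=O)–: carbonyl C bonded to C and to –OCH3 → ester (not ketone + ether).
pendant –CH2OH on an sp³ backbone C → alcohol.
C=C double bond → alkene.
C=C double bond → alkene.
C=C double bond → alkene.
halogen on an sp³ carbon → alkyl halide.
pendant –C6H5: benzene ring → arene.
halogen on an sp³ carbon → alkyl halide.
pendant –CH=CH2: C=C double bond → alkene.
para-disubstituted benzene ring → arene.
–C(=O)–O–C with C on the carbonyl side → ester.
pendant –CH2OH on an sp³ backbone C → alcohol.
–C6H5 phenyl ring → arene.
Alkene appears at: CH=CH, CH=CH, CH=CH, CH(CH=CH2) → 4.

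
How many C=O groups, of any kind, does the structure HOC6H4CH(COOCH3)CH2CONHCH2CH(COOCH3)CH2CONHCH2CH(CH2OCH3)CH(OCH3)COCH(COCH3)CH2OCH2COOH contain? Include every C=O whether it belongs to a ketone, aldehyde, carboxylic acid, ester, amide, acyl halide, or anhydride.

CH(COOCH3): ester, 1 C=O (running total 1).
CH2CONHCH2: amide, 1 C=O (running total 2).
CH(COOCH3): ester, 1 C=O (running total 3).
CH2CONHCH2: amide, 1 C=O (running total 4).
CO: ketone, 1 C=O (running total 5).
CH(COCH3): ketone, 1 C=O (running total 6).
COOH: carboxylic acid, 1 C=O (running total 7).

7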